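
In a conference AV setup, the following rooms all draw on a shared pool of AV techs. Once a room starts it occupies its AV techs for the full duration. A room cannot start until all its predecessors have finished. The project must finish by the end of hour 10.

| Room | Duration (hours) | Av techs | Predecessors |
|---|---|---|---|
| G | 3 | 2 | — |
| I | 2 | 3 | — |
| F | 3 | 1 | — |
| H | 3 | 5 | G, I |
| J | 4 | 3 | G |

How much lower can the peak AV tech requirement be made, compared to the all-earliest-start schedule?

Early-start peak: h1:6  h2:6  h3:3  h4:8  h5:8  h6:8  h7:3  h8:0  h9:0  h10:0 ⇒ 8.
Leveled (G@1, I@1, F@3, H@8, J@4): h1:5  h2:5  h3:3  h4:4  h5:4  h6:3  h7:3  h8:5  h9:5  h10:5 ⇒ 5.
Reduction 8 − 5 = 3.

3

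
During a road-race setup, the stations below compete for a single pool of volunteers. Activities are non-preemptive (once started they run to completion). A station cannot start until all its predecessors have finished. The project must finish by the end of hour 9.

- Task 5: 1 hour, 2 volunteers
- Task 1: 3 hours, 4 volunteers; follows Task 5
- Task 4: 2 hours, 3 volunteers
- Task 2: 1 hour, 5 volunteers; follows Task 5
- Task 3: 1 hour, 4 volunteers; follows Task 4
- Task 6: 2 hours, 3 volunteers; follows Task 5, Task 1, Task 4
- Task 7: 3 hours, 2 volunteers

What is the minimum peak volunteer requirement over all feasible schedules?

6

Early-start (Task 5@1, Task 1@2, Task 4@1, Task 2@2, Task 3@3, Task 6@5, Task 7@1) gives peak 14: h1:7  h2:14  h3:10  h4:4  h5:3  h6:3  h7:0  h8:0  h9:0.
Shift Task 1→3, Task 2→6, Task 3→7, Task 6→8, Task 7→2.
Schedule Task 5@1, Task 1@3, Task 4@1, Task 2@6, Task 3@7, Task 6@8, Task 7@2: h1:5  h2:5  h3:6  h4:6  h5:4  h6:5  h7:4  h8:3  h9:3 — peak 6.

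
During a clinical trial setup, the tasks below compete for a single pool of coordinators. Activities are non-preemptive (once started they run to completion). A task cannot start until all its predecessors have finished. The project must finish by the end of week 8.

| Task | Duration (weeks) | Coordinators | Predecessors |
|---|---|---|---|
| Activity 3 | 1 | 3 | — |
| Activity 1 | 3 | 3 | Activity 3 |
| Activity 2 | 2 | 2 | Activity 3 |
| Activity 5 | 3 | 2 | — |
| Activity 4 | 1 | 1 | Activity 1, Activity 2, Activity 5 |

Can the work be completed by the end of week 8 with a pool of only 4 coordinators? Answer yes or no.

yes

Schedule Activity 3@1, Activity 1@2, Activity 2@5, Activity 5@5, Activity 4@8: w1:3  w2:3  w3:3  w4:3  w5:4  w6:4  w7:2  w8:1 — peak 4 ≤ 4.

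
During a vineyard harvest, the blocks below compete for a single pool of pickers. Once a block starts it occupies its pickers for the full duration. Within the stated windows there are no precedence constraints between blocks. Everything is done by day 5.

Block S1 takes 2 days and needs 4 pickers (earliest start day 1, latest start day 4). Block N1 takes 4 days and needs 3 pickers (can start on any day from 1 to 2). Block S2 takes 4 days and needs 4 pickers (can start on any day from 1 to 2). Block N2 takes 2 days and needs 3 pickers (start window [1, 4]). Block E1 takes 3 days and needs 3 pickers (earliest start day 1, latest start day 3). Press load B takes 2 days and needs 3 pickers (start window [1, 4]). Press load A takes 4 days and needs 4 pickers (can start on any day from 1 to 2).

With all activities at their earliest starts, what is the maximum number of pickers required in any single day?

Early-start schedule: Block S1@1, Block N1@1, Block S2@1, Block N2@1, Block E1@1, Press load B@1, Press load A@1.
Load per day: day 1: 24, day 2: 24, day 3: 14, day 4: 11, day 5: 0.
Peak is 24.

24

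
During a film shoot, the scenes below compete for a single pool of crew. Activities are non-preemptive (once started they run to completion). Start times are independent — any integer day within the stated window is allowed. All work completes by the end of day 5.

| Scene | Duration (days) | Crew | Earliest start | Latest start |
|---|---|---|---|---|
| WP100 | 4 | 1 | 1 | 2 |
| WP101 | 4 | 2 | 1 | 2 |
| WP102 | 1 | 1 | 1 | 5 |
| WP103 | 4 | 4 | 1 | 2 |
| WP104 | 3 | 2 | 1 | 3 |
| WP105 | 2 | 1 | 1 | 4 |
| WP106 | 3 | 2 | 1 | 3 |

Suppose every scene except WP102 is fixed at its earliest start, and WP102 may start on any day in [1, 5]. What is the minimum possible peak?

12

WP102@1: d1:13  d2:12  d3:11  d4:7  d5:0 → peak 13
WP102@2: d1:12  d2:13  d3:11  d4:7  d5:0 → peak 13
WP102@3: d1:12  d2:12  d3:12  d4:7  d5:0 → peak 12
WP102@4: d1:12  d2:12  d3:11  d4:8  d5:0 → peak 12
WP102@5: d1:12  d2:12  d3:11  d4:7  d5:1 → peak 12
Best is WP102@3, peak 12.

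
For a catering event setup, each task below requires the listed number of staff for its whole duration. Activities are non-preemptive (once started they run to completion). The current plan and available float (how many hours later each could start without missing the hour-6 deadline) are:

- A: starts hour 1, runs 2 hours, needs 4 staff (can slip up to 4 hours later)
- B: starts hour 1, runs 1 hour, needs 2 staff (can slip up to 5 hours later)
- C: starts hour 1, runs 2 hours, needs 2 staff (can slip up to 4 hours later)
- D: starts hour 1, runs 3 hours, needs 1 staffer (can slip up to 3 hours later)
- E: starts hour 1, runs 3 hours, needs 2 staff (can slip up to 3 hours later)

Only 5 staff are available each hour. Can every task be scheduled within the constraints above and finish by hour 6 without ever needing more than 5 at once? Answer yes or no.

yes

Schedule A@1, B@3, C@3, D@1, E@4: h1:5  h2:5  h3:5  h4:4  h5:2  h6:2 — peak 5 ≤ 5.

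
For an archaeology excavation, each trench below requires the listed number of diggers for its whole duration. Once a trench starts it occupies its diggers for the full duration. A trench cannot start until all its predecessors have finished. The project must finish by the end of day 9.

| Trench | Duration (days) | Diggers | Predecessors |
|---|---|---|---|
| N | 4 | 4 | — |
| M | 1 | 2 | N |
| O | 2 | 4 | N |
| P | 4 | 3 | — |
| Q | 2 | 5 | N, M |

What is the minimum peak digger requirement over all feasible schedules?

Early-start (N@1, M@5, O@5, P@1, Q@6) gives peak 9: d1:7  d2:7  d3:7  d4:7  d5:6  d6:9  d7:5  d8:0  d9:0.
Shift Q→7.
Schedule N@1, M@5, O@5, P@1, Q@7: d1:7  d2:7  d3:7  d4:7  d5:6  d6:4  d7:5  d8:5  d9:0 — peak 7.

7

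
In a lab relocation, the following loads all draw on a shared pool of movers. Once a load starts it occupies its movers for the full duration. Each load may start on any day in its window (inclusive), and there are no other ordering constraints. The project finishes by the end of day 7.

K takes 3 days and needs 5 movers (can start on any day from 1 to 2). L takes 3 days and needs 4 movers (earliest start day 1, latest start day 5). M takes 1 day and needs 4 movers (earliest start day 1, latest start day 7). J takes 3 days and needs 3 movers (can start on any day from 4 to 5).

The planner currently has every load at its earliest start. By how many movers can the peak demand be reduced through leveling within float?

6

Early-start peak: d1:13  d2:9  d3:9  d4:3  d5:3  d6:3  d7:0 ⇒ 13.
Leveled (K@1, L@4, M@7, J@4): d1:5  d2:5  d3:5  d4:7  d5:7  d6:7  d7:4 ⇒ 7.
Reduction 13 − 7 = 6.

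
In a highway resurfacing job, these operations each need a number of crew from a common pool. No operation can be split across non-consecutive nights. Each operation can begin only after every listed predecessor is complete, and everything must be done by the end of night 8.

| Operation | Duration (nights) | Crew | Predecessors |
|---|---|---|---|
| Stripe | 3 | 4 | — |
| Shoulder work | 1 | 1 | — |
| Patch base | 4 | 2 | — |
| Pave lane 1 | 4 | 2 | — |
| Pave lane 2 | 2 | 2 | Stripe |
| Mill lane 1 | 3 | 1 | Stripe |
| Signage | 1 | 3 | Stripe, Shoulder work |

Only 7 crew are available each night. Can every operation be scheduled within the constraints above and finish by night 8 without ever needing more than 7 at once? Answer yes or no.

Schedule Stripe@1, Shoulder work@1, Patch base@2, Pave lane 1@4, Pave lane 2@4, Mill lane 1@6, Signage@6: n1:5  n2:6  n3:6  n4:6  n5:6  n6:6  n7:3  n8:1 — peak 6 ≤ 7.

yes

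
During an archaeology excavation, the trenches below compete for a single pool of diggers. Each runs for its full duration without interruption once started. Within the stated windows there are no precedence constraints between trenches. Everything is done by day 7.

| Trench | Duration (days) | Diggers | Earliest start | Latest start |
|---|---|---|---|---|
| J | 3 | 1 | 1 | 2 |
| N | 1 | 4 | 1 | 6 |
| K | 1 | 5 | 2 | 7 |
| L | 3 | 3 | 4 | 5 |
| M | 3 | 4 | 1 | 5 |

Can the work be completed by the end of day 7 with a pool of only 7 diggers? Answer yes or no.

Schedule J@1, N@1, K@2, L@4, M@3: d1:5  d2:6  d3:5  d4:7  d5:7  d6:3  d7:0 — peak 7 ≤ 7.

yes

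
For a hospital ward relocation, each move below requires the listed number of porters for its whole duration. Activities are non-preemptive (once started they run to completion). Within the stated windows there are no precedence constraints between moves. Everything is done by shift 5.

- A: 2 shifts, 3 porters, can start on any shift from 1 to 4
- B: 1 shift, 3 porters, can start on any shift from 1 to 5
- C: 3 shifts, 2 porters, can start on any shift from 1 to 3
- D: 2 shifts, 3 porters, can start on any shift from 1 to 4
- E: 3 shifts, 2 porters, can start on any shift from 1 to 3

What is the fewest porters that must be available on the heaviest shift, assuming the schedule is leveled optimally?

7

Early-start (A@1, B@1, C@1, D@1, E@1) gives peak 13: s1:13  s2:10  s3:4  s4:0  s5:0.
Shift C→2, D→3, E→2.
Schedule A@1, B@1, C@2, D@3, E@2: s1:6  s2:7  s3:7  s4:7  s5:0 — peak 7.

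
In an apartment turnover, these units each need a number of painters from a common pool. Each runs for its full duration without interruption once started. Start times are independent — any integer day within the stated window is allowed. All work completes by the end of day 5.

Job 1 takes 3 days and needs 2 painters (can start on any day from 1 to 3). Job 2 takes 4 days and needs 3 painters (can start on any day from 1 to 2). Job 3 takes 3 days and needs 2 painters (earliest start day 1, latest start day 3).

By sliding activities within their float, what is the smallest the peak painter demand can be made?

7

Schedule Job 1@1, Job 2@1, Job 3@1: d1:7  d2:7  d3:7  d4:3  d5:0 — peak 7.
No arrangement of the 18 feasible schedules does better.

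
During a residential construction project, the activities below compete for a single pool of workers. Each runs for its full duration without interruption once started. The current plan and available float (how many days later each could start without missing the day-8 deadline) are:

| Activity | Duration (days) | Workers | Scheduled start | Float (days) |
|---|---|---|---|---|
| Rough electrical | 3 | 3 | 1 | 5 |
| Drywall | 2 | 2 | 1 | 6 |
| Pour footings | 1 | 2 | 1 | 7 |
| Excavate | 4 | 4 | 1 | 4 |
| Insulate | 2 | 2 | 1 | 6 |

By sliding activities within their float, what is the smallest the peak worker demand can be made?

5

Early-start (Rough electrical@1, Drywall@1, Pour footings@1, Excavate@1, Insulate@1) gives peak 13: d1:13  d2:11  d3:7  d4:4  d5:0  d6:0  d7:0  d8:0.
Shift Pour footings→4, Excavate→5, Insulate→3.
Schedule Rough electrical@1, Drywall@1, Pour footings@4, Excavate@5, Insulate@3: d1:5  d2:5  d3:5  d4:4  d5:4  d6:4  d7:4  d8:4 — peak 5.
Total worker-days = 35 over 8 days ⇒ peak ≥ ⌈35/8⌉ = 5, so 5 is optimal.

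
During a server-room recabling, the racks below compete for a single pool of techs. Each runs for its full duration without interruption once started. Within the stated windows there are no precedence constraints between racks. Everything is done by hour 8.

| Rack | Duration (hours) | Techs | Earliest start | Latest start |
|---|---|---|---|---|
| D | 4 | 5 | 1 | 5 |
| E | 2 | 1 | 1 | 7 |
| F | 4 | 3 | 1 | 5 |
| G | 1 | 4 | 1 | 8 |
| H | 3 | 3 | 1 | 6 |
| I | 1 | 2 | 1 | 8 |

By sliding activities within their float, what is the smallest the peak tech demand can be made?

7

Early-start (D@1, E@1, F@1, G@1, H@1, I@1) gives peak 18: h1:18  h2:12  h3:11  h4:8  h5:0  h6:0  h7:0  h8:0.
Shift F→5, G→5, H→6, I→3.
Schedule D@1, E@1, F@5, G@5, H@6, I@3: h1:6  h2:6  h3:7  h4:5  h5:7  h6:6  h7:6  h8:6 — peak 7.
Total tech-hours = 49 over 8 hours ⇒ peak ≥ ⌈49/8⌉ = 7, so 7 is optimal.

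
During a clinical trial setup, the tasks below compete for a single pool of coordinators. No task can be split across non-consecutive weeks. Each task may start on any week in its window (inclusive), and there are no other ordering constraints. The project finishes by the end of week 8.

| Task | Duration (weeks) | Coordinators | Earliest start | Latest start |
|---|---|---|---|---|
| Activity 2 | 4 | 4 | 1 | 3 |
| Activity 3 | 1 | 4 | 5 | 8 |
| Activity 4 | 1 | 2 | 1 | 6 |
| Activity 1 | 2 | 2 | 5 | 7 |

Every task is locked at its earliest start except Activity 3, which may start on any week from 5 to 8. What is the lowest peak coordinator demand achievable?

Activity 3@5: w1:6  w2:4  w3:4  w4:4  w5:6  w6:2  w7:0  w8:0 → peak 6
Activity 3@6: w1:6  w2:4  w3:4  w4:4  w5:2  w6:6  w7:0  w8:0 → peak 6
Activity 3@7: w1:6  w2:4  w3:4  w4:4  w5:2  w6:2  w7:4  w8:0 → peak 6
Activity 3@8: w1:6  w2:4  w3:4  w4:4  w5:2  w6:2  w7:0  w8:4 → peak 6
Best is Activity 3@5, peak 6.

6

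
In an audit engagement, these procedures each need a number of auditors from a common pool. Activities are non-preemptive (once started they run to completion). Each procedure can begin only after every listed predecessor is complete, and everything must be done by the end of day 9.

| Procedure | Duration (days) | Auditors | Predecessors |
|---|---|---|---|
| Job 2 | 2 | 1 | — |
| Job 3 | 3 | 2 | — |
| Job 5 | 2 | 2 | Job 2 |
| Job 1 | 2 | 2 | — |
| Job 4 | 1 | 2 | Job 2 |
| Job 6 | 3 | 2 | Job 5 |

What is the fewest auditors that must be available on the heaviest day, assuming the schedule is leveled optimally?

4

Early-start (Job 2@1, Job 3@1, Job 5@3, Job 1@1, Job 4@3, Job 6@5) gives peak 6: d1:5  d2:5  d3:6  d4:2  d5:2  d6:2  d7:2  d8:0  d9:0.
Shift Job 1→4, Job 4→5, Job 6→6.
Schedule Job 2@1, Job 3@1, Job 5@3, Job 1@4, Job 4@5, Job 6@6: d1:3  d2:3  d3:4  d4:4  d5:4  d6:2  d7:2  d8:2  d9:0 — peak 4.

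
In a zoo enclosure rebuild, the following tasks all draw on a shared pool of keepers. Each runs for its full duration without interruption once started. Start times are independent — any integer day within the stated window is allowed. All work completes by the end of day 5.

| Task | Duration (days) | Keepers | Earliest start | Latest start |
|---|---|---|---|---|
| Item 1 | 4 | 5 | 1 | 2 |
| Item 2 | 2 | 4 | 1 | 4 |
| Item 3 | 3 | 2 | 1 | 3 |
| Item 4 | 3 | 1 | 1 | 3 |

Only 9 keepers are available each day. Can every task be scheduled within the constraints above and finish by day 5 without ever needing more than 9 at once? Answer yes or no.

Schedule Item 1@1, Item 2@1, Item 3@3, Item 4@3: d1:9  d2:9  d3:8  d4:8  d5:3 — peak 9 ≤ 9.

yes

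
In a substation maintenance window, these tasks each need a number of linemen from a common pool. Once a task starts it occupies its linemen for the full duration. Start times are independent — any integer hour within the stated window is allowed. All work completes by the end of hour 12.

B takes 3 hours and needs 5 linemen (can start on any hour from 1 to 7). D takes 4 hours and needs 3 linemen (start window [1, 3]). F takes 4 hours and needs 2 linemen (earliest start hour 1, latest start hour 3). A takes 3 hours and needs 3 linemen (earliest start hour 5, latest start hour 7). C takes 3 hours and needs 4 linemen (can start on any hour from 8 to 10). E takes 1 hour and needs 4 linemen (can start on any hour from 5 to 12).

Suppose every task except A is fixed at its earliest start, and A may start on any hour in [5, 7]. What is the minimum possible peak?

A@5: h1:10  h2:10  h3:10  h4:5  h5:7  h6:3  h7:3  h8:4  h9:4  h10:4  h11:0  h12:0 → peak 10
A@6: h1:10  h2:10  h3:10  h4:5  h5:4  h6:3  h7:3  h8:7  h9:4  h10:4  h11:0  h12:0 → peak 10
A@7: h1:10  h2:10  h3:10  h4:5  h5:4  h6:0  h7:3  h8:7  h9:7  h10:4  h11:0  h12:0 → peak 10
Best is A@5, peak 10.

10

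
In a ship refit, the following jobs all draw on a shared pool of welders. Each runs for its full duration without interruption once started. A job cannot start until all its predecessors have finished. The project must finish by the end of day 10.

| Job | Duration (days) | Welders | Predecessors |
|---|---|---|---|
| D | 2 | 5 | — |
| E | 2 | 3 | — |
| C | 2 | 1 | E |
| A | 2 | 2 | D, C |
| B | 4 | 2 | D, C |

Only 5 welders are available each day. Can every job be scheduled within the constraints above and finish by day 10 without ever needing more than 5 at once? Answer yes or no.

Schedule D@1, E@3, C@5, A@7, B@7: d1:5  d2:5  d3:3  d4:3  d5:1  d6:1  d7:4  d8:4  d9:2  d10:2 — peak 5 ≤ 5.

yes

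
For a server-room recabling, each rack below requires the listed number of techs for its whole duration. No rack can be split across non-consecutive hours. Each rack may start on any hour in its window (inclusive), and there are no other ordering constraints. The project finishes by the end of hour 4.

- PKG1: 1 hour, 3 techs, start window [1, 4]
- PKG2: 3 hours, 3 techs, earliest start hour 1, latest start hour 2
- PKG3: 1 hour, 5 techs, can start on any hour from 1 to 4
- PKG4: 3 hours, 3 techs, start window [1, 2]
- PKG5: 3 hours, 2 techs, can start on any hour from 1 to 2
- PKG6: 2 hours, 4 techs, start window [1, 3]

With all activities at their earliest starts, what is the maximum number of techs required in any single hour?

Early-start schedule: PKG1@1, PKG2@1, PKG3@1, PKG4@1, PKG5@1, PKG6@1.
Load per hour: hour 1: 20, hour 2: 12, hour 3: 8, hour 4: 0.
Peak is 20.

20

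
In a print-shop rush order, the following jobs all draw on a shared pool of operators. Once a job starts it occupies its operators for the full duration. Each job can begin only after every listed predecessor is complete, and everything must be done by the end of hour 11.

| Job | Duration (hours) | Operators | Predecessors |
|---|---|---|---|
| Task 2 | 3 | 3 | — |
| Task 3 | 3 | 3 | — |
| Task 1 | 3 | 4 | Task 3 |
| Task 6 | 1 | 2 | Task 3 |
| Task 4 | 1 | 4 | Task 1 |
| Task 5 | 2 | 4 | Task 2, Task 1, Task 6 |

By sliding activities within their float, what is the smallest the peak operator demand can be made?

6

Early-start (Task 2@1, Task 3@1, Task 1@4, Task 6@4, Task 4@7, Task 5@7) gives peak 8: h1:6  h2:6  h3:6  h4:6  h5:4  h6:4  h7:8  h8:4  h9:0  h10:0  h11:0.
Shift Task 5→8.
Schedule Task 2@1, Task 3@1, Task 1@4, Task 6@4, Task 4@7, Task 5@8: h1:6  h2:6  h3:6  h4:6  h5:4  h6:4  h7:4  h8:4  h9:4  h10:0  h11:0 — peak 6.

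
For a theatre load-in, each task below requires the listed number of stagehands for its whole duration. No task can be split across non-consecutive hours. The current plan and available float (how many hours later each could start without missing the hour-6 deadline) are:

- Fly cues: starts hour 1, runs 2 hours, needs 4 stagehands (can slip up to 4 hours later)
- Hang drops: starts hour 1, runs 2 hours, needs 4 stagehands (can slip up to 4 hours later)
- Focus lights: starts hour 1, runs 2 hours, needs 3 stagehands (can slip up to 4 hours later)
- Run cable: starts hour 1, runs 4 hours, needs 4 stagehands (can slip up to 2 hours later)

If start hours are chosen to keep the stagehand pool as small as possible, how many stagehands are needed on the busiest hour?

8

Early-start (Fly cues@1, Hang drops@1, Focus lights@1, Run cable@1) gives peak 15: h1:15  h2:15  h3:4  h4:4  h5:0  h6:0.
Shift Focus lights→3, Run cable→3.
Schedule Fly cues@1, Hang drops@1, Focus lights@3, Run cable@3: h1:8  h2:8  h3:7  h4:7  h5:4  h6:4 — peak 8.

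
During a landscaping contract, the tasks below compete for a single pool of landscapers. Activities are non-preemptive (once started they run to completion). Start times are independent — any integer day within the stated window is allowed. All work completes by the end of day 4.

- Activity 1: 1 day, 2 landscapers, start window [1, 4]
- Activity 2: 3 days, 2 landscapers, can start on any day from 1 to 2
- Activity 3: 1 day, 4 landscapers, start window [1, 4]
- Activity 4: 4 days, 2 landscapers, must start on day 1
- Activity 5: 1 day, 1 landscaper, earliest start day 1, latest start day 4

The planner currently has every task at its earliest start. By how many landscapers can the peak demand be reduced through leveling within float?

Early-start peak: d1:11  d2:4  d3:4  d4:2 ⇒ 11.
Leveled (Activity 1@1, Activity 2@1, Activity 3@4, Activity 4@1, Activity 5@2): d1:6  d2:5  d3:4  d4:6 ⇒ 6.
Reduction 11 − 6 = 5.

5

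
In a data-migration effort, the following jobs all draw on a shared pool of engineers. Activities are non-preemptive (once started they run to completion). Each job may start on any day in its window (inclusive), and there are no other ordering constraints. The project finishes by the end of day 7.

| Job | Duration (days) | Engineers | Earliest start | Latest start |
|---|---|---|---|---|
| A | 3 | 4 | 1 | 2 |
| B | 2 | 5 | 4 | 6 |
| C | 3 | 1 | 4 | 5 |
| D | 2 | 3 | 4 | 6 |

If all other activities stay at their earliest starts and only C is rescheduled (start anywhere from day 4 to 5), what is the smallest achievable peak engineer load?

9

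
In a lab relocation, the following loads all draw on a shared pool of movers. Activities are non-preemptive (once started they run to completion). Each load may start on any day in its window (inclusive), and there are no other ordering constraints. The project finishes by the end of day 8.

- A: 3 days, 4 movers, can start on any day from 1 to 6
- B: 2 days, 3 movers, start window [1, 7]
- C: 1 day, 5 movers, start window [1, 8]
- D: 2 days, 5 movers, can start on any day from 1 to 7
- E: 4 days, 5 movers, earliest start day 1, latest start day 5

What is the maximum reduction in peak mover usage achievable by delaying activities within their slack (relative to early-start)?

13

Early-start peak: d1:22  d2:17  d3:9  d4:5  d5:0  d6:0  d7:0  d8:0 ⇒ 22.
Leveled (A@1, B@3, C@4, D@1, E@5): d1:9  d2:9  d3:7  d4:8  d5:5  d6:5  d7:5  d8:5 ⇒ 9.
Reduction 22 − 9 = 13.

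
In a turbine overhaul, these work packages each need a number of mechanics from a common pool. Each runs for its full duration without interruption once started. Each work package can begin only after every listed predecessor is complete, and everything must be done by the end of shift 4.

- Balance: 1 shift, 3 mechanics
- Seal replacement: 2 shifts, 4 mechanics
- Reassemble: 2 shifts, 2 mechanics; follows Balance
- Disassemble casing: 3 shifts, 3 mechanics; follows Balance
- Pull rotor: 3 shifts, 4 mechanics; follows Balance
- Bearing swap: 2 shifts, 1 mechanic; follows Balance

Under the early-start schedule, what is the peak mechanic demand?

14

Early-start schedule: Balance@1, Seal replacement@1, Reassemble@2, Disassemble casing@2, Pull rotor@2, Bearing swap@2.
Load per shift: shift 1: 7, shift 2: 14, shift 3: 10, shift 4: 7.
Peak is 14.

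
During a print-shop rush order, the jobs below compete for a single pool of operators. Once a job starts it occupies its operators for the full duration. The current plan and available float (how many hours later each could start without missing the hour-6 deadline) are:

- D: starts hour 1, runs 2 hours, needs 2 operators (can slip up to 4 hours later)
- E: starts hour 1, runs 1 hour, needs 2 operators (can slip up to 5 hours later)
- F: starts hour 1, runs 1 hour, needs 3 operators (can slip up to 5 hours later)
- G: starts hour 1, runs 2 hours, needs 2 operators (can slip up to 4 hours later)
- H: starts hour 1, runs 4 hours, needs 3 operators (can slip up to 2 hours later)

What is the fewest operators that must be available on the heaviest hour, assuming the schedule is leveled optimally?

5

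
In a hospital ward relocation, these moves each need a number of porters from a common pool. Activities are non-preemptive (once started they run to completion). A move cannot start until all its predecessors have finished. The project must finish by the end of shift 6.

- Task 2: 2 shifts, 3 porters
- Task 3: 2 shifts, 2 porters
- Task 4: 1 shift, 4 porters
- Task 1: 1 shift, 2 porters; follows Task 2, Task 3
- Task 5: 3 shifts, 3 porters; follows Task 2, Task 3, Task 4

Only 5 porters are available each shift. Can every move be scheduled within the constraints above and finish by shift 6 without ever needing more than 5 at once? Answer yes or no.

Schedule Task 2@1, Task 3@1, Task 4@3, Task 1@4, Task 5@4: s1:5  s2:5  s3:4  s4:5  s5:3  s6:3 — peak 5 ≤ 5.

yes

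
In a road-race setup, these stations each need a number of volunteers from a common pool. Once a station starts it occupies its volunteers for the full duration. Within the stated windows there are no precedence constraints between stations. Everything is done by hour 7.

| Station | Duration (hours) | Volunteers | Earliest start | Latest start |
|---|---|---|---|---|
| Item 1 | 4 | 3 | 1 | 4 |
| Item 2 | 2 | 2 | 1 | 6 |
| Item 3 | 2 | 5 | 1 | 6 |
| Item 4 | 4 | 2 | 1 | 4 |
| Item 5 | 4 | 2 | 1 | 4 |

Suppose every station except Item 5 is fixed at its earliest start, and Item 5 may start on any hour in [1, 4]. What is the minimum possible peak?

Item 5@1: h1:14  h2:14  h3:7  h4:7  h5:0  h6:0  h7:0 → peak 14
Item 5@2: h1:12  h2:14  h3:7  h4:7  h5:2  h6:0  h7:0 → peak 14
Item 5@3: h1:12  h2:12  h3:7  h4:7  h5:2  h6:2  h7:0 → peak 12
Item 5@4: h1:12  h2:12  h3:5  h4:7  h5:2  h6:2  h7:2 → peak 12
Best is Item 5@3, peak 12.

12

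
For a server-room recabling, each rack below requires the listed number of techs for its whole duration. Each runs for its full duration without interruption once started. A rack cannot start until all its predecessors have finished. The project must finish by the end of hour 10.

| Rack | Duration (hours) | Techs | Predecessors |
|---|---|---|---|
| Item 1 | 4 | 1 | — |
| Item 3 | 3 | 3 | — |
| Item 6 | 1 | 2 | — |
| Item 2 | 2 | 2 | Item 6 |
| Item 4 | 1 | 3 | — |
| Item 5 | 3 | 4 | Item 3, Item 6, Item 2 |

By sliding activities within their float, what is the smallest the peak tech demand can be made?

Early-start (Item 1@1, Item 3@1, Item 6@1, Item 2@2, Item 4@1, Item 5@4) gives peak 9: h1:9  h2:6  h3:6  h4:5  h5:4  h6:4  h7:0  h8:0  h9:0  h10:0.
Shift Item 6→4, Item 2→5, Item 4→7, Item 5→8.
Schedule Item 1@1, Item 3@1, Item 6@4, Item 2@5, Item 4@7, Item 5@8: h1:4  h2:4  h3:4  h4:3  h5:2  h6:2  h7:3  h8:4  h9:4  h10:4 — peak 4.
Total tech-hours = 34 over 10 hours ⇒ peak ≥ ⌈34/10⌉ = 4, so 4 is optimal.

4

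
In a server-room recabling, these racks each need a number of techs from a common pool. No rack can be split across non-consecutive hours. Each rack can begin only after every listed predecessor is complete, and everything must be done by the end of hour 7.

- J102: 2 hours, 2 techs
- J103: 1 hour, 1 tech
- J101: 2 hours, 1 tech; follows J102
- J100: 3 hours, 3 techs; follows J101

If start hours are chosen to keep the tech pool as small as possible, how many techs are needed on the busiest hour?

3

Schedule J102@1, J103@1, J101@3, J100@5: h1:3  h2:2  h3:1  h4:1  h5:3  h6:3  h7:3 — peak 3.
Total tech-hours = 16 over 7 hours ⇒ peak ≥ ⌈16/7⌉ = 3, so 3 is optimal.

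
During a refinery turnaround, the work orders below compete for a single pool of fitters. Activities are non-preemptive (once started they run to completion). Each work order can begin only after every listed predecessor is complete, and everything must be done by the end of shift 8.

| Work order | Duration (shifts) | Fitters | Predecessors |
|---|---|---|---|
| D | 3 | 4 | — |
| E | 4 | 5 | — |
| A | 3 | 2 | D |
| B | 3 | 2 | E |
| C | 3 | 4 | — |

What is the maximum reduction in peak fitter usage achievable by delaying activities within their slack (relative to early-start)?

4

Early-start peak: s1:13  s2:13  s3:13  s4:7  s5:4  s6:4  s7:2  s8:0 ⇒ 13.
Leveled (D@1, E@1, A@4, B@5, C@5): s1:9  s2:9  s3:9  s4:7  s5:8  s6:8  s7:6  s8:0 ⇒ 9.
Reduction 13 − 9 = 4.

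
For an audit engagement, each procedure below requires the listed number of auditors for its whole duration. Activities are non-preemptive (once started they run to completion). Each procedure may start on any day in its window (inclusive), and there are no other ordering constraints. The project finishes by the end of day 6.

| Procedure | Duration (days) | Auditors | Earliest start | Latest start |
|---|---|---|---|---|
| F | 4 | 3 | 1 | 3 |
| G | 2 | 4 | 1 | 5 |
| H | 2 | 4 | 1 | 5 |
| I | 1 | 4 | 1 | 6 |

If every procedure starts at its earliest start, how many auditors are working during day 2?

11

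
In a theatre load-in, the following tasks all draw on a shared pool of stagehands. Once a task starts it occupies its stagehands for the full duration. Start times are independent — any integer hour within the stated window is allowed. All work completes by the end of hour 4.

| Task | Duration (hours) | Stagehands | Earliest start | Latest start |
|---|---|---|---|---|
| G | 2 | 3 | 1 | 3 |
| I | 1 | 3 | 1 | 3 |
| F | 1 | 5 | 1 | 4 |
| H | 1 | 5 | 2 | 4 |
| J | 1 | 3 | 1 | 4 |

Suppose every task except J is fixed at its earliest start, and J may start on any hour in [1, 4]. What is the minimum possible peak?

J@1: h1:14  h2:8  h3:0  h4:0 → peak 14
J@2: h1:11  h2:11  h3:0  h4:0 → peak 11
J@3: h1:11  h2:8  h3:3  h4:0 → peak 11
J@4: h1:11  h2:8  h3:0  h4:3 → peak 11
Best is J@2, peak 11.

11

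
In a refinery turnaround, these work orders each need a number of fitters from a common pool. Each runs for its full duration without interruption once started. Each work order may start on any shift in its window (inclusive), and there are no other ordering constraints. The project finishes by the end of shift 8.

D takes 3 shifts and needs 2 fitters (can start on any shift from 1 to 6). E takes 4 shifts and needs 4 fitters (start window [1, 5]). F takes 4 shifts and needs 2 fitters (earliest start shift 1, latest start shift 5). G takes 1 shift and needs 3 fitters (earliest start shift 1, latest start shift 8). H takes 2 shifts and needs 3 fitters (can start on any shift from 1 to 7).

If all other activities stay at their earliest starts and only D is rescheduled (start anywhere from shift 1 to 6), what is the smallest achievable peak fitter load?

12

D@1: s1:14  s2:11  s3:8  s4:6  s5:0  s6:0  s7:0  s8:0 → peak 14
D@2: s1:12  s2:11  s3:8  s4:8  s5:0  s6:0  s7:0  s8:0 → peak 12
D@3: s1:12  s2:9  s3:8  s4:8  s5:2  s6:0  s7:0  s8:0 → peak 12
D@4: s1:12  s2:9  s3:6  s4:8  s5:2  s6:2  s7:0  s8:0 → peak 12
D@5: s1:12  s2:9  s3:6  s4:6  s5:2  s6:2  s7:2  s8:0 → peak 12
D@6: s1:12  s2:9  s3:6  s4:6  s5:0  s6:2  s7:2  s8:2 → peak 12
Best is D@2, peak 12.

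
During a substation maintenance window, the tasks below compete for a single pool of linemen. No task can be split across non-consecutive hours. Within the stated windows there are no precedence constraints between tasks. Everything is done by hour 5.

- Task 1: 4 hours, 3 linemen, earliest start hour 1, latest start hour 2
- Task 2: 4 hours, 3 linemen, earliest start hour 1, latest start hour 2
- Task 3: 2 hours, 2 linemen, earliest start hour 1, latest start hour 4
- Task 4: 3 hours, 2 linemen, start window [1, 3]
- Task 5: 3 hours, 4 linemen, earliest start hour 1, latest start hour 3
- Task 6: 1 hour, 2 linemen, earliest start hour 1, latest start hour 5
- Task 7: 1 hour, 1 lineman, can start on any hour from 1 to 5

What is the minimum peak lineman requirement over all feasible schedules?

12

Early-start (Task 1@1, Task 2@1, Task 3@1, Task 4@1, Task 5@1, Task 6@1, Task 7@1) gives peak 17: h1:17  h2:14  h3:12  h4:6  h5:0.
Shift Task 5→3, Task 7→2.
Schedule Task 1@1, Task 2@1, Task 3@1, Task 4@1, Task 5@3, Task 6@1, Task 7@2: h1:12  h2:11  h3:12  h4:10  h5:4 — peak 12.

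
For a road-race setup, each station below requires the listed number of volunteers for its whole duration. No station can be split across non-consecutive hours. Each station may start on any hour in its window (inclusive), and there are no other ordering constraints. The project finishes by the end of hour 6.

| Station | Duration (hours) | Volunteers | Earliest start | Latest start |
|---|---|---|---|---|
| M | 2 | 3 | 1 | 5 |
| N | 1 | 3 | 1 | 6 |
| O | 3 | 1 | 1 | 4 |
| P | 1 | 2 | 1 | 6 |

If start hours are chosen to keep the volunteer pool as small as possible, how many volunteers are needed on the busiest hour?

Early-start (M@1, N@1, O@1, P@1) gives peak 9: h1:9  h2:4  h3:1  h4:0  h5:0  h6:0.
Shift N→3, O→4, P→4.
Schedule M@1, N@3, O@4, P@4: h1:3  h2:3  h3:3  h4:3  h5:1  h6:1 — peak 3.
Total volunteer-hours = 14 over 6 hours ⇒ peak ≥ ⌈14/6⌉ = 3, so 3 is optimal.

3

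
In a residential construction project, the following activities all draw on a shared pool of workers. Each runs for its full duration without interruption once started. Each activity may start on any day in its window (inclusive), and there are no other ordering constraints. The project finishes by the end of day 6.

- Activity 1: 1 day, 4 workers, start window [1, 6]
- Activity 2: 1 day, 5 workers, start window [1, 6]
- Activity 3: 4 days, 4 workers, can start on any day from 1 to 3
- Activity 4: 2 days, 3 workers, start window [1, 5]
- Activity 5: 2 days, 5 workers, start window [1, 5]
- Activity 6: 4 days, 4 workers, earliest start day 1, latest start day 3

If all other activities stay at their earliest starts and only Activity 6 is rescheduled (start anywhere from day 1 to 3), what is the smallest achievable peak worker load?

21

Activity 6@1: d1:25  d2:16  d3:8  d4:8  d5:0  d6:0 → peak 25
Activity 6@2: d1:21  d2:16  d3:8  d4:8  d5:4  d6:0 → peak 21
Activity 6@3: d1:21  d2:12  d3:8  d4:8  d5:4  d6:4 → peak 21
Best is Activity 6@2, peak 21.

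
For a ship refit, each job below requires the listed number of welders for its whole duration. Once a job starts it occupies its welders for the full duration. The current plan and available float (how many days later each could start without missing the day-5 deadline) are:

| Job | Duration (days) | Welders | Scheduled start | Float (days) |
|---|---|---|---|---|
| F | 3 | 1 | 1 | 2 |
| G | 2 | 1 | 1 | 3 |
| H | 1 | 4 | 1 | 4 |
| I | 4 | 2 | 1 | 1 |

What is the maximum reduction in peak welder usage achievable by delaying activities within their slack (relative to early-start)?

4

Early-start peak: d1:8  d2:4  d3:3  d4:2  d5:0 ⇒ 8.
Leveled (F@1, G@1, H@5, I@1): d1:4  d2:4  d3:3  d4:2  d5:4 ⇒ 4.
Reduction 8 − 4 = 4.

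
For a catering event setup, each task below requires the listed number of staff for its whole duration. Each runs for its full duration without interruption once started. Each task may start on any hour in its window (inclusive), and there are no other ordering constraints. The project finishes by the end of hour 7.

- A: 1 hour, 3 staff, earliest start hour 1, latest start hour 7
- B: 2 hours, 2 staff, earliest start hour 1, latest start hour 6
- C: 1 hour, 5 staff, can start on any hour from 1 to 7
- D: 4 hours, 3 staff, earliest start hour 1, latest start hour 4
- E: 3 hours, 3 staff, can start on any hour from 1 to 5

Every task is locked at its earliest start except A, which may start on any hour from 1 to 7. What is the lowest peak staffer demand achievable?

13

A@1: h1:16  h2:8  h3:6  h4:3  h5:0  h6:0  h7:0 → peak 16
A@2: h1:13  h2:11  h3:6  h4:3  h5:0  h6:0  h7:0 → peak 13
A@3: h1:13  h2:8  h3:9  h4:3  h5:0  h6:0  h7:0 → peak 13
A@4: h1:13  h2:8  h3:6  h4:6  h5:0  h6:0  h7:0 → peak 13
A@5: h1:13  h2:8  h3:6  h4:3  h5:3  h6:0  h7:0 → peak 13
A@6: h1:13  h2:8  h3:6  h4:3  h5:0  h6:3  h7:0 → peak 13
A@7: h1:13  h2:8  h3:6  h4:3  h5:0  h6:0  h7:3 → peak 13
Best is A@2, peak 13.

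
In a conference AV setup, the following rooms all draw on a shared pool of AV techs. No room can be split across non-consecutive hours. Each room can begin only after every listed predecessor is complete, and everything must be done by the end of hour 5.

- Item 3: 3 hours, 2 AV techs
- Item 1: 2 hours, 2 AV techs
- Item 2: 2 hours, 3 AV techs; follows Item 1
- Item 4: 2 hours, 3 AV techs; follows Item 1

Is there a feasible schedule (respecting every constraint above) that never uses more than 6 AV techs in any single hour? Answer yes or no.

yes

Schedule Item 3@1, Item 1@1, Item 2@3, Item 4@4: h1:4  h2:4  h3:5  h4:6  h5:3 — peak 6 ≤ 6.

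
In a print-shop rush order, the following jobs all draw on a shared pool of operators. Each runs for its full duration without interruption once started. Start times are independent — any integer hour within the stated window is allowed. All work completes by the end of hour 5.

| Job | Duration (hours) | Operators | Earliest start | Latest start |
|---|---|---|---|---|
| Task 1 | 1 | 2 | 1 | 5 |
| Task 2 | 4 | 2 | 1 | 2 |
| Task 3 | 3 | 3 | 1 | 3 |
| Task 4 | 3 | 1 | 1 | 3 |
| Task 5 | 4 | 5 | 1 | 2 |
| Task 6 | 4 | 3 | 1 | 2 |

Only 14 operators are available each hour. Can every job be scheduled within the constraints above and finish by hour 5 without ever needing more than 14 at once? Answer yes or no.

yes

Schedule Task 1@1, Task 2@1, Task 3@1, Task 4@1, Task 5@1, Task 6@2: h1:13  h2:14  h3:14  h4:10  h5:3 — peak 14 ≤ 14.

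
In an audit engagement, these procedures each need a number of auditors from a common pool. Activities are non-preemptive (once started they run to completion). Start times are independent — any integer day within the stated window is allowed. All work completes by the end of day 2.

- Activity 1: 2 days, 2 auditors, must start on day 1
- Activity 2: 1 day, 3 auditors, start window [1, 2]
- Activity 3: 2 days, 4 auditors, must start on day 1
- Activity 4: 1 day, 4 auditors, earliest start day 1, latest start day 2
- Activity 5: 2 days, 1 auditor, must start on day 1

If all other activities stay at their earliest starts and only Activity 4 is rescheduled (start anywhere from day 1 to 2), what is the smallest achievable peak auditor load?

11

Activity 4@1: d1:14  d2:7 → peak 14
Activity 4@2: d1:10  d2:11 → peak 11
Best is Activity 4@2, peak 11.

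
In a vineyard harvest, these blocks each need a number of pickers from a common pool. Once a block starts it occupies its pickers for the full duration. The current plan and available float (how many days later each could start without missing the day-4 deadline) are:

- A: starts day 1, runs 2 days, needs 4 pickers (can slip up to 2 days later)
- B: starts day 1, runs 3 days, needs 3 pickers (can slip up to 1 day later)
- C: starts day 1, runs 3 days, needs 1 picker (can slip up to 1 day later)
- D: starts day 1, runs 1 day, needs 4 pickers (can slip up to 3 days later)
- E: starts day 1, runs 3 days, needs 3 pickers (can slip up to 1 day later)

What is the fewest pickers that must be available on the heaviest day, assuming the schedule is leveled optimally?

11

Early-start (A@1, B@1, C@1, D@1, E@1) gives peak 15: d1:15  d2:11  d3:7  d4:0.
Shift D→3.
Schedule A@1, B@1, C@1, D@3, E@1: d1:11  d2:11  d3:11  d4:0 — peak 11.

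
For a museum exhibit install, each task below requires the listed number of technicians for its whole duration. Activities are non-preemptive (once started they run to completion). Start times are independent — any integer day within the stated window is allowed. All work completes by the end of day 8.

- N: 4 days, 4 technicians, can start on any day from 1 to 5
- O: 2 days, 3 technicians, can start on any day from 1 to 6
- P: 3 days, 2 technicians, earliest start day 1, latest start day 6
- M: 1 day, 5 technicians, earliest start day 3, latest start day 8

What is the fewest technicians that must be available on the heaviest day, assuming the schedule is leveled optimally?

Early-start (N@1, O@1, P@1, M@3) gives peak 11: d1:9  d2:9  d3:11  d4:4  d5:0  d6:0  d7:0  d8:0.
Shift O→5, P→5, M→8.
Schedule N@1, O@5, P@5, M@8: d1:4  d2:4  d3:4  d4:4  d5:5  d6:5  d7:2  d8:5 — peak 5.
Total technician-days = 33 over 8 days ⇒ peak ≥ ⌈33/8⌉ = 5, so 5 is optimal.

5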